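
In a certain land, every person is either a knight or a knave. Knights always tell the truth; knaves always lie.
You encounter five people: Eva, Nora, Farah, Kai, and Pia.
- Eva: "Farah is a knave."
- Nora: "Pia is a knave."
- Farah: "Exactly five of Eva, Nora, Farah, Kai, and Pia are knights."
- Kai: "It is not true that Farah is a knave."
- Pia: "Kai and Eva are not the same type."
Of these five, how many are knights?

2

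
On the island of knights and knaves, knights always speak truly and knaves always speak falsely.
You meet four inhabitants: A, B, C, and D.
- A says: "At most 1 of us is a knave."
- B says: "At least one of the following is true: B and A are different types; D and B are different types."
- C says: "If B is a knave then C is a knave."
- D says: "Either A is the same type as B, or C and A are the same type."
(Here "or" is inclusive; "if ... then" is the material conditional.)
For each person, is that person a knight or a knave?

A is a knave, B is a knight, C is a knight, and D is a knave.

A is a knave; "at most 1 of us is a knave" is false, as required.
As a knight, B's statement "at least one of the following is true: B and A are different types; D and B are different types" should be true; it is.
Since C is a knight, "if B is a knave then C is a knave" needs to be true, which holds.
Since D is a knave, "either A is the same type as B, or C and A are the same type" needs to be false, which holds.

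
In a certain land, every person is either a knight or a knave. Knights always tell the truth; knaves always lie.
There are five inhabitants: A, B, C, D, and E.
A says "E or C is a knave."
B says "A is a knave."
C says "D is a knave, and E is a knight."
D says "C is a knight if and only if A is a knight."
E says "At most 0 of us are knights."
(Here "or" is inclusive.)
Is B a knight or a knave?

Consistent assignments: {A=knight, B=knave, C=knave, D=knave, E=knave}
In every consistent assignment, B is a knave.

B is a knave.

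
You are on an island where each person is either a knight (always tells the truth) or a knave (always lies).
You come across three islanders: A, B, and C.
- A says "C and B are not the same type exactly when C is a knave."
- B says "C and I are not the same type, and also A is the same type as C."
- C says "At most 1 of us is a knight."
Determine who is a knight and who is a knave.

Suppose A is a knight. Then A's statement "C and B are not the same type exactly when C is a knave" would have to be true. Checking the 4 ways to assign the others, none is consistent with every speaker.
(For instance, with B=knave, C=knight, A's claim "C and B are not the same type exactly when C is a knave" comes out false where it would need to be true.)
So A must be a knave, making "C and B are not the same type exactly when C is a knave" false. Taking A=knave, B=knave, C=knight, each remaining statement checks out:
  B (knave): "C and I are not the same type, and also A is the same type as C" — false. ✓
  C (knight): "at most 1 of us is a knight" — true. ✓
This is the unique consistent assignment.

Knights: C. Knaves: A and B.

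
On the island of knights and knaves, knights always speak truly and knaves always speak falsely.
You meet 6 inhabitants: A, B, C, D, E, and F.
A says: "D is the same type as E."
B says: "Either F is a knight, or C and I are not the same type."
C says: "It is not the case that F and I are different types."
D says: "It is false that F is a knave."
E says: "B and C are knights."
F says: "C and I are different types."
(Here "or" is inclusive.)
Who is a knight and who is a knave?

A is a knave, B is a knight, C is a knave, D is a knight, E is a knave, and F is a knight.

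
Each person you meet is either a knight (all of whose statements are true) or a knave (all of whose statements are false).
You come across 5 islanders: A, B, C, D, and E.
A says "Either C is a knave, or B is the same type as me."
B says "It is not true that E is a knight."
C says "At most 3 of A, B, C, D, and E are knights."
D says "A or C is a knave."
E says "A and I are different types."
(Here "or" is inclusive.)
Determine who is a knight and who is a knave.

A is a knave, so "either C is a knave, or B is the same type as me" must be false — and it is.
B is a knight, and the claim "it is not true that E is a knight" is indeed True.
C is a knight, and the claim "at most 3 of A, B, C, D, and E are knights" is indeed True.
D is a knight, and the claim "A or C is a knave" is indeed True.
As a knave, E's statement "A and I are different types" should be false; it is.

A is a knave, B is a knight, C is a knight, D is a knight, and E is a knave.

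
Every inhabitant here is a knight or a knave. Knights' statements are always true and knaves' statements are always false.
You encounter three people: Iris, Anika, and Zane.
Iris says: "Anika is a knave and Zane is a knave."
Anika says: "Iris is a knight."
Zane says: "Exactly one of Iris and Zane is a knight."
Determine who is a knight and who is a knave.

Iris is a knave, Anika is a knave, and Zane is a knight.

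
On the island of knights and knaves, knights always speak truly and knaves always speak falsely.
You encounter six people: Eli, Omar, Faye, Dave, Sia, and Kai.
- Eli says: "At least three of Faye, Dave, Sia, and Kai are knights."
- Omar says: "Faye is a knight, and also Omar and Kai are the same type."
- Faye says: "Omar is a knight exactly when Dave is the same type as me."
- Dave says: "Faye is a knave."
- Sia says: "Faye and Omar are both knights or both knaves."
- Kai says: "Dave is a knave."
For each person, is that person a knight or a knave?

Eli is a knave, Omar is a knave, Faye is a knight, Dave is a knave, Sia is a knave, and Kai is a knight.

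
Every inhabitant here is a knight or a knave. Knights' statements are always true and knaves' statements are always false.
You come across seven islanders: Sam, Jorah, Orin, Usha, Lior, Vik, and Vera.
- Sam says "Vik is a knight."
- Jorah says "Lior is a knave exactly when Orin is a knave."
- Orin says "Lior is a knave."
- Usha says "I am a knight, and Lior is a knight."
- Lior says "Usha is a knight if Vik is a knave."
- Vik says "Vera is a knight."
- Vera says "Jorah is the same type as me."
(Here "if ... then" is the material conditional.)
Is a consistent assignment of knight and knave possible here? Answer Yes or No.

No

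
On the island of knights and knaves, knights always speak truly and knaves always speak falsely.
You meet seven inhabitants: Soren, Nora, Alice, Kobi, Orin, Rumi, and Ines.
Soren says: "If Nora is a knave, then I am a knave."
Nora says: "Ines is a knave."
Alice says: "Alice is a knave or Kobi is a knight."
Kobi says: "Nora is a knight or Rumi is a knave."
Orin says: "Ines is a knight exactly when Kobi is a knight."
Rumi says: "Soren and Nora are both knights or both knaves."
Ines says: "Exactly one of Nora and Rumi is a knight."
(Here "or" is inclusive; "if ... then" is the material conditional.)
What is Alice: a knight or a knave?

Alice is a knight.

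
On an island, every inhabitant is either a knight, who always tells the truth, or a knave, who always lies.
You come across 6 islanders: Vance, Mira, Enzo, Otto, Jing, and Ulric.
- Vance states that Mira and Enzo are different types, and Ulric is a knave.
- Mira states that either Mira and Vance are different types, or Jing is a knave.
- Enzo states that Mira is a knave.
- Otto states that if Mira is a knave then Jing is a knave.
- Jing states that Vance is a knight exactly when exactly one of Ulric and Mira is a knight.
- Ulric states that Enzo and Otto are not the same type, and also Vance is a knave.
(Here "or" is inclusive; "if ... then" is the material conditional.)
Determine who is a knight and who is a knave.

Since Vance is a knave, "Mira and Enzo are different types, and Ulric is a knave" needs to be False, which holds.
Since Mira is a knight, "either Mira and Vance are different types, or Jing is a knave" needs to be true, which holds.
Enzo is a knave, and the claim "Mira is a knave" is indeed False.
Otto (knight): "if Mira is a knave then Jing is a knave" — true. ✓
As a knight, Jing's statement "Vance is a knight exactly when exactly one of Ulric and Mira is a knight" should be true; it is.
Ulric (knight): "Enzo and Otto are not the same type, and also Vance is a knave" — true. ✓

Vance is a knave, Mira is a knight, Enzo is a knave, Otto is a knight, Jing is a knight, and Ulric is a knight.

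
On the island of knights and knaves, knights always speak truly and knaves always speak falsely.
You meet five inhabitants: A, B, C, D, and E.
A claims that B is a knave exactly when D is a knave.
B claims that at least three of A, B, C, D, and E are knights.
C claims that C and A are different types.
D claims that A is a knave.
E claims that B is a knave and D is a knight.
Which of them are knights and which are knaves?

A is a knave, B is a knave, C is a knave, D is a knight, and E is a knight.

A is a knave; "B is a knave exactly when D is a knave" is false, as required.
B is a knave; "at least three of A, B, C, D, and E are knights" is false, as required.
C is a knave, and the claim "C and A are different types" is indeed false.
D is a knight; "A is a knave" is true, as required.
E is a knight, and the claim "B is a knave and D is a knight" is indeed true.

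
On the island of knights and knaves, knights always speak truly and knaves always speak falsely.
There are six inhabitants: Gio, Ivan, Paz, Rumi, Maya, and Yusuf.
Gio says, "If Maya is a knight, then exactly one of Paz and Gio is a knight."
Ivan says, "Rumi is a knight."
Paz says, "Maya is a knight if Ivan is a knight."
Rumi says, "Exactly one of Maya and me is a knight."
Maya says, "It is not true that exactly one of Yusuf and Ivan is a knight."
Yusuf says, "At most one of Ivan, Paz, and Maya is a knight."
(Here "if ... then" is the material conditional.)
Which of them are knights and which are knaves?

Gio is a knight, Ivan is a knave, Paz is a knight, Rumi is a knave, Maya is a knave, and Yusuf is a knight.

Gio is a knight, so "if Maya is a knight, then exactly one of Paz and Gio is a knight" must be true — and it is.
Ivan is a knave, and the claim "Rumi is a knight" is indeed False.
Since Paz is a knight, "Maya is a knight if Ivan is a knight" needs to be true, which holds.
As a knave, Rumi's statement "exactly one of Maya and me is a knight" should be False; it is.
Maya is a knave; "it is not true that exactly one of Yusuf and Ivan is a knight" is False, as required.
Yusuf is a knight, so "at most one of Ivan, Paz, and Maya is a knight" must be true — and it is.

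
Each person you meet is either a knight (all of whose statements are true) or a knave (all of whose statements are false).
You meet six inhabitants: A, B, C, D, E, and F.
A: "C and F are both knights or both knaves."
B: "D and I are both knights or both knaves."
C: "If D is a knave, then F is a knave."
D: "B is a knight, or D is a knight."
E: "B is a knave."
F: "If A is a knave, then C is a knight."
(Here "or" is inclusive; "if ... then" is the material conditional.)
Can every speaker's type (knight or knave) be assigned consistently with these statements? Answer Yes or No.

Yes

One consistent assignment: A=knight, B=knight, C=knight, D=knight, E=knave, F=knight.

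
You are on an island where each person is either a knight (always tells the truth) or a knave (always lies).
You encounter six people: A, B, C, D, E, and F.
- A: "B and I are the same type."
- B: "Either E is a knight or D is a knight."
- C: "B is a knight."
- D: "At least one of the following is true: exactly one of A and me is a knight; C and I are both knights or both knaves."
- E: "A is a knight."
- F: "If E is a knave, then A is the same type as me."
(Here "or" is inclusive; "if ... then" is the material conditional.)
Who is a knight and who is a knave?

A is a knight, B is a knight, C is a knight, D is a knight, E is a knight, and F is a knight.

A is a knight; "B and I are the same type" is True, as required.
B is a knight; "either E is a knight or D is a knight" is True, as required.
Since C is a knight, "B is a knight" needs to be True, which holds.
D is a knight; "at least one of the following is true: exactly one of A and me is a knight; C and I are both knights or both knaves" is True, as required.
E is a knight, and the claim "A is a knight" is indeed True.
F is a knight; "if E is a knave, then A is the same type as me" is True, as required.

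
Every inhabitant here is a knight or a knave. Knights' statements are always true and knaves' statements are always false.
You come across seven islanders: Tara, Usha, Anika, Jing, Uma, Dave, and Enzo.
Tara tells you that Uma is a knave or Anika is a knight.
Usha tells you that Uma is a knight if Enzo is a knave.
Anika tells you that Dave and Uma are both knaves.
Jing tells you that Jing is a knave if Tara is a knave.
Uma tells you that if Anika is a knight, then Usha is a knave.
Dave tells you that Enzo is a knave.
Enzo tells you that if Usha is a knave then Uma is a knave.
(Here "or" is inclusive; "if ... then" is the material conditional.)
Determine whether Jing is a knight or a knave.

Jing is a knight.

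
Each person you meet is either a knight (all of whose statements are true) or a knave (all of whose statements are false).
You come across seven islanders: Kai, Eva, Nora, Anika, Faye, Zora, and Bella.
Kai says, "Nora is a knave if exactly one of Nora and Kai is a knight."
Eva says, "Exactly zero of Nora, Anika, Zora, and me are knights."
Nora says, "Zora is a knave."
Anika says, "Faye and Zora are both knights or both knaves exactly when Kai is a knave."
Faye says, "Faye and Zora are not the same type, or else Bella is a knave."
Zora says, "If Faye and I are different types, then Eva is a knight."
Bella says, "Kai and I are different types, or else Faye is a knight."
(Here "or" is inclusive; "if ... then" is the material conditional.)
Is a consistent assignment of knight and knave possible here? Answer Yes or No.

Yes

One consistent assignment: Kai=knight, Eva=knave, Nora=knight, Anika=knight, Faye=knight, Zora=knave, Bella=knight.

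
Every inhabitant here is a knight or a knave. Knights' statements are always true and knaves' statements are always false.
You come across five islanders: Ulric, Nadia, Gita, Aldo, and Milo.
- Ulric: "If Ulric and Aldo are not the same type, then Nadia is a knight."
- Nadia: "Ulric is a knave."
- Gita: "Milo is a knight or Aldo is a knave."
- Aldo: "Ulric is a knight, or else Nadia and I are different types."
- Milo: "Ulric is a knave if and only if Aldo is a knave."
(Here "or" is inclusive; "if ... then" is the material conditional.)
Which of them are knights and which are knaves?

Ulric is a knight, Nadia is a knave, Gita is a knight, Aldo is a knight, and Milo is a knight.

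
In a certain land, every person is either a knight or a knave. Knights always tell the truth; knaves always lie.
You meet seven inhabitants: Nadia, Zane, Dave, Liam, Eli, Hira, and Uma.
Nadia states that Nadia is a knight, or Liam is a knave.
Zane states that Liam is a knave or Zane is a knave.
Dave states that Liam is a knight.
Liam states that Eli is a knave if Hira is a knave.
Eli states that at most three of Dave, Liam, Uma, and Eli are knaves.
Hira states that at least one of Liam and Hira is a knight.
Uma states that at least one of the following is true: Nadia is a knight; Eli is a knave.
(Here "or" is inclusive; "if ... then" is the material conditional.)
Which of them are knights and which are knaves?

Nadia is a knight, so "Nadia is a knight, or Liam is a knave" must be True — and it is.
Zane is a knight, and the claim "Liam is a knave or Zane is a knave" is indeed True.
Since Dave is a knave, "Liam is a knight" needs to be false, which holds.
Liam (knave): "Eli is a knave if Hira is a knave" — false. ✓
Eli (knight): "at most three of Dave, Liam, Uma, and Eli are knaves" — True. ✓
Hira is a knave, so "at least one of Liam and Hira is a knight" must be false — and it is.
As a knight, Uma's statement "at least one of the following is true: Nadia is a knight; Eli is a knave" should be True; it is.

Knights: Nadia, Zane, Eli, and Uma. Knaves: Dave, Liam, and Hira.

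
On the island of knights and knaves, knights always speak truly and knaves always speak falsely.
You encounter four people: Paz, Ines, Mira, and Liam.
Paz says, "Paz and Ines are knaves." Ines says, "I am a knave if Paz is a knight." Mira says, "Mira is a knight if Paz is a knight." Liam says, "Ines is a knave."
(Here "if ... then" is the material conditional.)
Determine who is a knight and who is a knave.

Paz is a knave, Ines is a knight, Mira is a knight, and Liam is a knave.

As a knave, Paz's statement "Paz and Ines are knaves" should be False; it is.
Ines (knight): "I am a knave if Paz is a knight" — true. ✓
Mira is a knight, so "Mira is a knight if Paz is a knight" must be true — and it is.
Since Liam is a knave, "Ines is a knave" needs to be False, which holds.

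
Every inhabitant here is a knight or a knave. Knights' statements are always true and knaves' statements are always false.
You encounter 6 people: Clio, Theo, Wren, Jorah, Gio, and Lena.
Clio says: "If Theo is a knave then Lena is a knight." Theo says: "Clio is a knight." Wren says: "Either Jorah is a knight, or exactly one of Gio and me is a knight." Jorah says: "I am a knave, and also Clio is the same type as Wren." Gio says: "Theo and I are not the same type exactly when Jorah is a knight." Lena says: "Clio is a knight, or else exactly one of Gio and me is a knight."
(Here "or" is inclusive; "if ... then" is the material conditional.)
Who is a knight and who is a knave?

Clio is a knight, Theo is a knight, Wren is a knave, Jorah is a knave, Gio is a knave, and Lena is a knight.

Clio (knight): "if Theo is a knave then Lena is a knight" — true. ✓
Theo (knight): "Clio is a knight" — true. ✓
Wren is a knave, so "either Jorah is a knight, or exactly one of Gio and me is a knight" must be False — and it is.
Jorah is a knave; "I am a knave, and also Clio is the same type as Wren" is False, as required.
Gio is a knave, so "Theo and I are not the same type exactly when Jorah is a knight" must be False — and it is.
Since Lena is a knight, "Clio is a knight, or else exactly one of Gio and me is a knight" needs to be true, which holds.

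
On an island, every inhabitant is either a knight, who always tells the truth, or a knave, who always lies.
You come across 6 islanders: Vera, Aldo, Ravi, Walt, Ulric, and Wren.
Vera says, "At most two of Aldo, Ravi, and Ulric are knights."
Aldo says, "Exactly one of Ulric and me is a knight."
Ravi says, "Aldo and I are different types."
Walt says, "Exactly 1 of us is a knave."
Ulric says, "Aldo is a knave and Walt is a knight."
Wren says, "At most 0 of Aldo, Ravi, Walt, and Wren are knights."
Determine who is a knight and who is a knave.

Knights: Vera and Ravi. Knaves: Aldo, Walt, Ulric, and Wren.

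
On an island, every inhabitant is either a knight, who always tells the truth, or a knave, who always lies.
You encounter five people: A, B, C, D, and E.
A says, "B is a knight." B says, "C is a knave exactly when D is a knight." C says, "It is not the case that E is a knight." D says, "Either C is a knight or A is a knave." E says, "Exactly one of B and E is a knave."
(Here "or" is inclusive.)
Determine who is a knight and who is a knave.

Suppose A is a knight. Then A's statement "B is a knight" would have to be true. Checking the 16 ways to assign the others, none is consistent with every speaker.
(For instance, with B=knave, C=knight, D=knight, E=knave, A's claim "B is a knight" comes out false where it would need to be true.)
So A must be a knave, making "B is a knight" false. Taking A=knave, B=knave, C=knight, D=knight, E=knave, each remaining statement checks out:
  B (knave): "C is a knave exactly when D is a knight" — false. ✓
  C (knight): "it is not the case that E is a knight" — true. ✓
  D (knight): "either C is a knight or A is a knave" — true. ✓
  E (knave): "exactly one of B and E is a knave" — false. ✓
This is the unique consistent assignment.

A is a knave, B is a knave, C is a knight, D is a knight, and E is a knave.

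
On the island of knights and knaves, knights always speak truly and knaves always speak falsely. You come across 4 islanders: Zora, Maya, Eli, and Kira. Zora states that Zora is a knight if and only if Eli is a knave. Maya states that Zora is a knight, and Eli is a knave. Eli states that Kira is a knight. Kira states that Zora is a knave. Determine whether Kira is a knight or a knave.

Consistent assignments: {Zora=knight, Maya=knight, Eli=knave, Kira=knave}
In every consistent assignment, Kira is a knave.

Kira is a knave.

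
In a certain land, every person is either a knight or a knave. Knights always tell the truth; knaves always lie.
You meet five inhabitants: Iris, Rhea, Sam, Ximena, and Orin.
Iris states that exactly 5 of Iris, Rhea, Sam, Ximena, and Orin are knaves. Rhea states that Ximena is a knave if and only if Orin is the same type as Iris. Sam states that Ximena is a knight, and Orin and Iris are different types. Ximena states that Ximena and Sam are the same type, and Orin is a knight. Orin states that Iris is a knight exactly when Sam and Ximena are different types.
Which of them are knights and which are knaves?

Iris is a knave, Rhea is a knight, Sam is a knight, Ximena is a knight, and Orin is a knight.

Suppose Iris is a knight. Then Iris's statement "exactly 5 of Iris, Rhea, Sam, Ximena, and Orin are knaves" would have to be true. Checking the 16 ways to assign the others, none is consistent with every speaker.
(For instance, with Rhea=knight, Sam=knight, Ximena=knight, Orin=knight, Iris's claim "exactly 5 of Iris, Rhea, Sam, Ximena, and Orin are knaves" comes out false where it would need to be true.)
So Iris must be a knave, making "exactly 5 of Iris, Rhea, Sam, Ximena, and Orin are knaves" false. Taking Iris=knave, Rhea=knight, Sam=knight, Ximena=knight, Orin=knight, each remaining statement checks out:
  Rhea (knight): "Ximena is a knave if and only if Orin is the same type as Iris" — true. ✓
  Sam (knight): "Ximena is a knight, and Orin and Iris are different types" — true. ✓
  Ximena (knight): "Ximena and Sam are the same type, and Orin is a knight" — true. ✓
  Orin (knight): "Iris is a knight exactly when Sam and Ximena are different types" — true. ✓
This is the unique consistent assignment.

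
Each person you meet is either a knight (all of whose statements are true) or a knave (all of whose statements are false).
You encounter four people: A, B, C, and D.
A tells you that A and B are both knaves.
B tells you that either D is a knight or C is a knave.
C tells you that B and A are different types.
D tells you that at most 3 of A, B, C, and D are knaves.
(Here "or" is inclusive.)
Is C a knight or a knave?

C is a knight.

Consistent assignments: {A=knave, B=knight, C=knight, D=knight}
In every consistent assignment, C is a knight.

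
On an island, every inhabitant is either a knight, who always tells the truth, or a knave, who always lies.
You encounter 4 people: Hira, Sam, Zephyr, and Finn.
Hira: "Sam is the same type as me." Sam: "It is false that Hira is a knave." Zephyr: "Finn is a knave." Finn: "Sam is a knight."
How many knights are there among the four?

The unique consistent assignment is Hira=knight, Sam=knight, Zephyr=knave, Finn=knight.
That has 3 knights.

3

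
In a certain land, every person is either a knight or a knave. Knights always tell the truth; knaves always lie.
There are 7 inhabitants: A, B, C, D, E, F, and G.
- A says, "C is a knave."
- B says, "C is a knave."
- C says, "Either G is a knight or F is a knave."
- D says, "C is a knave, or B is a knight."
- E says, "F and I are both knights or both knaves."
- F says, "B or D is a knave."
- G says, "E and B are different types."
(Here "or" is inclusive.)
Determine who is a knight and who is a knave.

Knights: C, E, F, and G. Knaves: A, B, and D.

A is a knave; "C is a knave" is False, as required.
B is a knave, and the claim "C is a knave" is indeed False.
C is a knight; "either G is a knight or F is a knave" is true, as required.
D is a knave; "C is a knave, or B is a knight" is False, as required.
E (knight): "F and I are both knights or both knaves" — true. ✓
Since F is a knight, "B or D is a knave" needs to be true, which holds.
G is a knight; "E and B are different types" is true, as required.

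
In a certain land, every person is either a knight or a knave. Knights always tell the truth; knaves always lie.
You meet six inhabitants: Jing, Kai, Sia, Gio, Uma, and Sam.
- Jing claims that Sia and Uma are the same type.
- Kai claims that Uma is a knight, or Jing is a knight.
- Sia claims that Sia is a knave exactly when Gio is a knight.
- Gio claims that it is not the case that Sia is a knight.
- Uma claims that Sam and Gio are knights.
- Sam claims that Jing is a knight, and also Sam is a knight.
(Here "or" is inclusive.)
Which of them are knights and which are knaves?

Jing is a knave, Kai is a knave, Sia is a knight, Gio is a knave, Uma is a knave, and Sam is a knave.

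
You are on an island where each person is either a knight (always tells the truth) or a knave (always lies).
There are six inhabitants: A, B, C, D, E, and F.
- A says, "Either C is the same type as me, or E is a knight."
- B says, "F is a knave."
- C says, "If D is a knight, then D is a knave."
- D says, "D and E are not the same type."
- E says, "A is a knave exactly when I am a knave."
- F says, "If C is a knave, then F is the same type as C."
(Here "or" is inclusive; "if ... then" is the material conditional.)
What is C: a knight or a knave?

C is a knight.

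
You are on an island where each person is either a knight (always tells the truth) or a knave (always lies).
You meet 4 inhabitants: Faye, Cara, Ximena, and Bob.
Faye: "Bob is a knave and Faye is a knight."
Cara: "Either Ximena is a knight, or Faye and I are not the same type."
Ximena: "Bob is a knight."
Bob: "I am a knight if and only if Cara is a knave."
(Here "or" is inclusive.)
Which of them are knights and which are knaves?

Faye is a knave, Cara is a knave, Ximena is a knave, and Bob is a knave.

Faye (knave): "Bob is a knave and Faye is a knight" — False. ✓
Cara is a knave; "either Ximena is a knight, or Faye and I are not the same type" is False, as required.
Ximena is a knave; "Bob is a knight" is False, as required.
Bob is a knave, so "I am a knight if and only if Cara is a knave" must be False — and it is.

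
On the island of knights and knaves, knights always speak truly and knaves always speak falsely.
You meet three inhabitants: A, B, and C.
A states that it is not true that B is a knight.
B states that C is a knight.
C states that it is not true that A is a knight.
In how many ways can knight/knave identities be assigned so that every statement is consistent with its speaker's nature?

2

Consistent assignments:
  A=knight, B=knave, C=knave
  A=knave, B=knight, C=knight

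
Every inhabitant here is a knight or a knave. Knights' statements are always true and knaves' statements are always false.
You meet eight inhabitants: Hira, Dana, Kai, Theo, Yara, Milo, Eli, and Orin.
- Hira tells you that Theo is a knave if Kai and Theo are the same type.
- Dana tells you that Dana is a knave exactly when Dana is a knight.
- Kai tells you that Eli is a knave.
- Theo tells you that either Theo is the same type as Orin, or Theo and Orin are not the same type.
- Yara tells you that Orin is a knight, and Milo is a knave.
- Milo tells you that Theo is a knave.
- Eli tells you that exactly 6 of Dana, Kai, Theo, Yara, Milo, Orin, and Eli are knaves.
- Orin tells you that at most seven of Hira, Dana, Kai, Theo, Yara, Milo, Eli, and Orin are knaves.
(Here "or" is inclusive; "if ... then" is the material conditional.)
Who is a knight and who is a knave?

Hira is a knave, Dana is a knave, Kai is a knight, Theo is a knight, Yara is a knight, Milo is a knave, Eli is a knave, and Orin is a knight.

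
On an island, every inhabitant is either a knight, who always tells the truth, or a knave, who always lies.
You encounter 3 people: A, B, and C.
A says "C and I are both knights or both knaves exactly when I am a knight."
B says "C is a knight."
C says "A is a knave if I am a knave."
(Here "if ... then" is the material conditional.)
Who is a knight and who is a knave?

A is a knight, B is a knight, and C is a knight.

A is a knight, and the claim "C and I are both knights or both knaves exactly when I am a knight" is indeed True.
Since B is a knight, "C is a knight" needs to be True, which holds.
C is a knight, so "A is a knave if I am a knave" must be True — and it is.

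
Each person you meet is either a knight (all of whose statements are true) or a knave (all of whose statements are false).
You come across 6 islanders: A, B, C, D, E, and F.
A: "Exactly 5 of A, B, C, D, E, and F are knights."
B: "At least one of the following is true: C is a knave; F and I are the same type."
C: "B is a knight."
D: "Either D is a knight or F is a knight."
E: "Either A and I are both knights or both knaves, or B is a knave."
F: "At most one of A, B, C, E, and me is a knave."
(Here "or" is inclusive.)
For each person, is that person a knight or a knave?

Since A is a knight, "exactly 5 of A, B, C, D, E, and F are knights" needs to be true, which holds.
B is a knight, so "at least one of the following is true: C is a knave; F and I are the same type" must be true — and it is.
As a knight, C's statement "B is a knight" should be true; it is.
D is a knight, and the claim "either D is a knight or F is a knight" is indeed true.
As a knave, E's statement "either A and I are both knights or both knaves, or B is a knave" should be false; it is.
Since F is a knight, "at most one of A, B, C, E, and me is a knave" needs to be true, which holds.

A is a knight, B is a knight, C is a knight, D is a knight, E is a knave, and F is a knight.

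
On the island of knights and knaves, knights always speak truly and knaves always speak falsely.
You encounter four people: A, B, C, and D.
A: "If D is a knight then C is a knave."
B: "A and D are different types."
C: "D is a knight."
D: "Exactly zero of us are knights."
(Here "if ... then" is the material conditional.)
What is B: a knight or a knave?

B is a knight.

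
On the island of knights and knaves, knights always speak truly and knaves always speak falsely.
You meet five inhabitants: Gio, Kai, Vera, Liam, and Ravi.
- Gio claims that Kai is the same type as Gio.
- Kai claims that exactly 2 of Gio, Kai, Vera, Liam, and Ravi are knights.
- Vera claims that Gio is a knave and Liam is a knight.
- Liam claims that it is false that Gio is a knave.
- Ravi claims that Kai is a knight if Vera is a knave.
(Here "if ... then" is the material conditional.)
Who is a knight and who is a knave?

As a knave, Gio's statement "Kai is the same type as Gio" should be false; it is.
Kai is a knight, and the claim "exactly 2 of Gio, Kai, Vera, Liam, and Ravi are knights" is indeed True.
Vera is a knave, so "Gio is a knave and Liam is a knight" must be false — and it is.
As a knave, Liam's statement "it is false that Gio is a knave" should be false; it is.
Ravi (knight): "Kai is a knight if Vera is a knave" — True. ✓

Gio is a knave, Kai is a knight, Vera is a knave, Liam is a knave, and Ravi is a knight.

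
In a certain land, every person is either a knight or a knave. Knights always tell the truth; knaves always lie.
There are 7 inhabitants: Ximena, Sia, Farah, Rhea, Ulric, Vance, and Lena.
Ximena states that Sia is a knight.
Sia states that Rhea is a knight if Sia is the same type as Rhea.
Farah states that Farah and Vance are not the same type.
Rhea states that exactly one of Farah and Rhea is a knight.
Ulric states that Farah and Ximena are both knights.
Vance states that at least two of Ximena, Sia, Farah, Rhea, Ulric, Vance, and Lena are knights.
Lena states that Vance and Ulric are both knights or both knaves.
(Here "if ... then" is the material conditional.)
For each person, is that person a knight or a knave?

Ximena is a knave, Sia is a knave, Farah is a knave, Rhea is a knave, Ulric is a knave, Vance is a knave, and Lena is a knight.

Since Ximena is a knave, "Sia is a knight" needs to be False, which holds.
Sia (knave): "Rhea is a knight if Sia is the same type as Rhea" — False. ✓
Farah is a knave, and the claim "Farah and Vance are not the same type" is indeed False.
Since Rhea is a knave, "exactly one of Farah and Rhea is a knight" needs to be False, which holds.
Since Ulric is a knave, "Farah and Ximena are both knights" needs to be False, which holds.
Vance is a knave, and the claim "at least two of Ximena, Sia, Farah, Rhea, Ulric, Vance, and Lena are knights" is indeed False.
Lena is a knight, and the claim "Vance and Ulric are both knights or both knaves" is indeed True.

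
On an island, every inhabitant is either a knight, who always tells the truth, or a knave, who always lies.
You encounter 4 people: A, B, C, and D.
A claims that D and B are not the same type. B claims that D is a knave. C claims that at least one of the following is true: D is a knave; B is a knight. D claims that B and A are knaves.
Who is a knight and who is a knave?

A is a knight, so "D and B are not the same type" must be true — and it is.
Since B is a knight, "D is a knave" needs to be true, which holds.
As a knight, C's statement "at least one of the following is true: D is a knave; B is a knight" should be true; it is.
D is a knave, and the claim "B and A are knaves" is indeed False.

A is a knight, B is a knight, C is a knight, and D is a knave.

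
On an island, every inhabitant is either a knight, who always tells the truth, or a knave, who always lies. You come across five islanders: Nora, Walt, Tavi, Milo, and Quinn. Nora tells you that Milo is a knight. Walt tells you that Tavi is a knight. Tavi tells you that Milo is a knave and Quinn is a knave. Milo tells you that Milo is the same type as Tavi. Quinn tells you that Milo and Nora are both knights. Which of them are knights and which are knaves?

Knights: Walt and Tavi. Knaves: Nora, Milo, and Quinn.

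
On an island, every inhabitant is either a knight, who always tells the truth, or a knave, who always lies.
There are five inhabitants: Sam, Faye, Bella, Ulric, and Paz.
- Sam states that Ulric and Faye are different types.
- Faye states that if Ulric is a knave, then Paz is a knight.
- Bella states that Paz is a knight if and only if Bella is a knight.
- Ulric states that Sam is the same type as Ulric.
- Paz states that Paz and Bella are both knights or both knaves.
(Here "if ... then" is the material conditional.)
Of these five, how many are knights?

4

The unique consistent assignment is Sam=knight, Faye=knight, Bella=knight, Ulric=knave, Paz=knight.
That has 4 knights.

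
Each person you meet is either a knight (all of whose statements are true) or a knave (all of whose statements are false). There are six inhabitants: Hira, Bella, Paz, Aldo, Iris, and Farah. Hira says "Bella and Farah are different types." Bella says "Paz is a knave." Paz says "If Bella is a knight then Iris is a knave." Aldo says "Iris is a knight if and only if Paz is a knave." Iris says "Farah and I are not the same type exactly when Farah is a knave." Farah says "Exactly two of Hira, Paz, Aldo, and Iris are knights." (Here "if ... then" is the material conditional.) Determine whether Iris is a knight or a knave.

Iris is a knight.

Consistent assignments: {Hira=knight, Bella=knight, Paz=knave, Aldo=knight, Iris=knight, Farah=knave}; {Hira=knave, Bella=knight, Paz=knave, Aldo=knight, Iris=knight, Farah=knight}
In every consistent assignment, Iris is a knight.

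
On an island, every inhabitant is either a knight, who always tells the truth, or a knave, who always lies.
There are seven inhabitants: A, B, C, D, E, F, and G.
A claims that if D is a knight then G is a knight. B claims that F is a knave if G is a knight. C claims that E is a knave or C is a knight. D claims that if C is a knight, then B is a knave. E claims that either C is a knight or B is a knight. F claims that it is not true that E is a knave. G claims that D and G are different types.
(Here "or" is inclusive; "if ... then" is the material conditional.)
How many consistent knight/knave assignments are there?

Consistent assignments:
  A=knight, B=knight, C=knight, D=knave, E=knight, F=knight, G=knave

1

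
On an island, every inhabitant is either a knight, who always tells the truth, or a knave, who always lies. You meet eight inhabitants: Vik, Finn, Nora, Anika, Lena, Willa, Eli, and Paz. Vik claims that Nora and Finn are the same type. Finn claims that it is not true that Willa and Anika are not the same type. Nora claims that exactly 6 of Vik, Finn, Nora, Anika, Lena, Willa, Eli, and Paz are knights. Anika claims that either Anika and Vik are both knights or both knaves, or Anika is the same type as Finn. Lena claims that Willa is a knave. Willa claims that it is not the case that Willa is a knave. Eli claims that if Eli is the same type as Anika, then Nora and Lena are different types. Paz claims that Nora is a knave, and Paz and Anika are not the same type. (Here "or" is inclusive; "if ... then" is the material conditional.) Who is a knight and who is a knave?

Vik is a knight, Finn is a knight, Nora is a knight, Anika is a knight, Lena is a knave, Willa is a knight, Eli is a knight, and Paz is a knave.

Vik is a knight, so "Nora and Finn are the same type" must be true — and it is.
Finn is a knight, and the claim "it is not true that Willa and Anika are not the same type" is indeed true.
As a knight, Nora's statement "exactly 6 of Vik, Finn, Nora, Anika, Lena, Willa, Eli, and Paz are knights" should be true; it is.
As a knight, Anika's statement "either Anika and Vik are both knights or both knaves, or Anika is the same type as Finn" should be true; it is.
Lena is a knave, so "Willa is a knave" must be false — and it is.
Willa (knight): "it is not the case that Willa is a knave" — true. ✓
Eli is a knight, so "if Eli is the same type as Anika, then Nora and Lena are different types" must be true — and it is.
Paz is a knave, so "Nora is a knave, and Paz and Anika are not the same type" must be false — and it is.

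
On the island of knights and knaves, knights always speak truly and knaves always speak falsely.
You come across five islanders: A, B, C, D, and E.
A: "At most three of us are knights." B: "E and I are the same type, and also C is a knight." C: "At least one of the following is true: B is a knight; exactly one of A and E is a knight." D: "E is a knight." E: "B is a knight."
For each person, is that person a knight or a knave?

A is a knave, B is a knight, C is a knight, D is a knight, and E is a knight.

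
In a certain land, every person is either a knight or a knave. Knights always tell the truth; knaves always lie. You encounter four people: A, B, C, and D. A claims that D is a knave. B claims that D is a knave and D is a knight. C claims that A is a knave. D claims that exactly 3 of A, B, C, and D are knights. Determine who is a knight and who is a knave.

A is a knight, B is a knave, C is a knave, and D is a knave.

Since A is a knight, "D is a knave" needs to be true, which holds.
B (knave): "D is a knave and D is a knight" — False. ✓
C is a knave; "A is a knave" is False, as required.
D is a knave, and the claim "exactly 3 of A, B, C, and D are knights" is indeed False.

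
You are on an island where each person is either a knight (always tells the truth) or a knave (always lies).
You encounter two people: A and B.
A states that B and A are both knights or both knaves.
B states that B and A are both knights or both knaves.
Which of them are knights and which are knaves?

A is a knight and B is a knight.

As a knight, A's statement "B and A are both knights or both knaves" should be True; it is.
B is a knight, and the claim "B and A are both knights or both knaves" is indeed True.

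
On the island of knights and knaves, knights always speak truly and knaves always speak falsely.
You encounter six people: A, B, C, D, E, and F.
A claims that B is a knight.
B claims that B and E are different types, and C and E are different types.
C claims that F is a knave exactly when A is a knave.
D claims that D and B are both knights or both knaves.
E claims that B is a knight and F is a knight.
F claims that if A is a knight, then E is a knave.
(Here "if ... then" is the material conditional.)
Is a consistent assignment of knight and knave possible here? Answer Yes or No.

No

Checking all 64 assignments, each has at least one speaker whose statement's truth value contradicts their type.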